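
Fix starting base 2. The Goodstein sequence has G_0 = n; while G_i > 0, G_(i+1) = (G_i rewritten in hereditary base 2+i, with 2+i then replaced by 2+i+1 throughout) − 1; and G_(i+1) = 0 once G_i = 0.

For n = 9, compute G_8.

base 2: 9 = 2^(2 + 1) + 1; at 3: 3^(3 + 1) + 1 = 82; next = 81
base 3: 81 = 3^(3 + 1); at 4: 4^(4 + 1) = 1024; next = 1023
base 4: 1023 = 3·4^4 + 3·4^3 + 3·4^2 + 3·4 + 3; at 5: 3·5^5 + 3·5^3 + 3·5^2 + 3·5 + 3 = 9843; next = 9842
base 5: 9842 = 3·5^5 + 3·5^3 + 3·5^2 + 3·5 + 2; at 6: 3·6^6 + 3·6^3 + 3·6^2 + 3·6 + 2 = 140744; next = 140743
base 6: 140743 = 3·6^6 + 3·6^3 + 3·6^2 + 3·6 + 1; at 7: 3·7^7 + 3·7^3 + 3·7^2 + 3·7 + 1 = 2471827; next = 2471826
base 7: 2471826 = 3·7^7 + 3·7^3 + 3·7^2 + 3·7; at 8: 3·8^8 + 3·8^3 + 3·8^2 + 3·8 = 50333400; next = 50333399
base 8: 50333399 = 3·8^8 + 3·8^3 + 3·8^2 + 2·8 + 7; at 9: 3·9^9 + 3·9^3 + 3·9^2 + 2·9 + 7 = 1162263922; next = 1162263921
base 9: 1162263921 = 3·9^9 + 3·9^3 + 3·9^2 + 2·9 + 6; at 10: 3·10^10 + 3·10^3 + 3·10^2 + 2·10 + 6 = 30000003326; next = 30000003325

30000003325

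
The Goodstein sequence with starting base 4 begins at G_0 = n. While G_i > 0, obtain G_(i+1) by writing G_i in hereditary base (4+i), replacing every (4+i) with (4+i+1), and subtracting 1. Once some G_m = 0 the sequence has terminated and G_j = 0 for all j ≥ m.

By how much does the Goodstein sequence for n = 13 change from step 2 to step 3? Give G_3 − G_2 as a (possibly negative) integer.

G_0 = 13. HB_4(13) = 3·4 + 1. Bump = 16. G_1 = 15.
G_1 = 15. HB_5(15) = 3·5. Bump = 18. G_2 = 17.
G_2 = 17. HB_6(17) = 2·6 + 5. Bump = 19. G_3 = 18.

1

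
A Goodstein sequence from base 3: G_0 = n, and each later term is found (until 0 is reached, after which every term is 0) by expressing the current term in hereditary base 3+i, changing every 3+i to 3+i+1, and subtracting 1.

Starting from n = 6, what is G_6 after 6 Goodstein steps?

(0) 6|_3 = 2·3 ↦ 2·4|_4 = 8 ⇒ 7
(1) 7|_4 = 4 + 3 ↦ 5 + 3|_5 = 8 ⇒ 7
(2) 7|_5 = 5 + 2 ↦ 6 + 2|_6 = 8 ⇒ 7
(3) 7|_6 = 6 + 1 ↦ 7 + 1|_7 = 8 ⇒ 7
(4) 7|_7 = 7 ↦ 8|_8 = 8 ⇒ 7
(5) 7|_8 = 7 ↦ 7|_9 = 7 ⇒ 6
(6) 6|_9 = 6 ↦ 6|_10 = 6 ⇒ 5

6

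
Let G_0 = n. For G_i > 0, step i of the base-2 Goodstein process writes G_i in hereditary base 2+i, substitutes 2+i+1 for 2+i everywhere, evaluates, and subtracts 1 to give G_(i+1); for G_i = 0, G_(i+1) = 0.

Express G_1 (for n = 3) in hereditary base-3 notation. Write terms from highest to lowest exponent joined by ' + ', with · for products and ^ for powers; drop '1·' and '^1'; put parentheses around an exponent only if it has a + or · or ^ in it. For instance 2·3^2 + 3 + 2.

3

G_0=3  [base 2] 2 + 1  →[2↦3]→  3 + 1 = 4  −1 ⇒ G_1=3
G_1=3  [base 3] 3  →[3↦4]→  4 = 4  −1 ⇒ G_2=3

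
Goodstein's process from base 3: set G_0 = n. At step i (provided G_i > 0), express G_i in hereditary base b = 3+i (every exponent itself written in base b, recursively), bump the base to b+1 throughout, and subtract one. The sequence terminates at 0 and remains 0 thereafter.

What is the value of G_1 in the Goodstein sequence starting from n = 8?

9

G_0=8  [base 3] 2·3 + 2  →[3↦4]→  2·4 + 2 = 10  −1 ⇒ G_1=9
G_1=9  [base 4] 2·4 + 1  →[4↦5]→  2·5 + 1 = 11  −1 ⇒ G_2=10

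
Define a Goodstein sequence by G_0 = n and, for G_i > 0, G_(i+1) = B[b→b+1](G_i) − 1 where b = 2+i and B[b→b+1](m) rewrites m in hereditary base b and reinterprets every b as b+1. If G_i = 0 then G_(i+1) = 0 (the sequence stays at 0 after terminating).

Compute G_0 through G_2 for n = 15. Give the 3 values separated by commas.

step 0: 15 = 2^(2 + 1) + 2^2 + 2 + 1; sub 3 for 2: 3^(3 + 1) + 3^3 + 3 + 1; = 112; G_1 = 112−1 = 111
step 1: 111 = 3^(3 + 1) + 3^3 + 3; sub 4 for 3: 4^(4 + 1) + 4^4 + 4; = 1284; G_2 = 1284−1 = 1283

15, 111, 1283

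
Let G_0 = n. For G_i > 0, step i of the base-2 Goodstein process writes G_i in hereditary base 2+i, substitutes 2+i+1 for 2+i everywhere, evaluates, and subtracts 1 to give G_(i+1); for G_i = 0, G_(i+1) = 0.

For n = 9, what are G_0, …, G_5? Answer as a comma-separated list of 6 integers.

9, 81, 1023, 9842, 140743, 2471826

[0] 9 ≡ 2^(2 + 1) + 1 (base 2). Lift 3: 82. −1: 81.
[1] 81 ≡ 3^(3 + 1) (base 3). Lift 4: 1024. −1: 1023.
[2] 1023 ≡ 3·4^4 + 3·4^3 + 3·4^2 + 3·4 + 3 (base 4). Lift 5: 9843. −1: 9842.
[3] 9842 ≡ 3·5^5 + 3·5^3 + 3·5^2 + 3·5 + 2 (base 5). Lift 6: 140744. −1: 140743.
[4] 140743 ≡ 3·6^6 + 3·6^3 + 3·6^2 + 3·6 + 1 (base 6). Lift 7: 2471827. −1: 2471826.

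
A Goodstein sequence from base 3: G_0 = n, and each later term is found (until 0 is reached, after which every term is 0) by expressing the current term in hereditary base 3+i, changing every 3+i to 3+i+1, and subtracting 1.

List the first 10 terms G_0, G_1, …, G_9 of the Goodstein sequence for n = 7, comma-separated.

7, 8, 9, 9, 9, 9, 9, 9, 8, 7

step 0: 7 = 2·3 + 1; sub 4 for 3: 2·4 + 1; = 9; G_1 = 9−1 = 8
step 1: 8 = 2·4; sub 5 for 4: 2·5; = 10; G_2 = 10−1 = 9
step 2: 9 = 5 + 4; sub 6 for 5: 6 + 4; = 10; G_3 = 10−1 = 9
step 3: 9 = 6 + 3; sub 7 for 6: 7 + 3; = 10; G_4 = 10−1 = 9
step 4: 9 = 7 + 2; sub 8 for 7: 8 + 2; = 10; G_5 = 10−1 = 9
step 5: 9 = 8 + 1; sub 9 for 8: 9 + 1; = 10; G_6 = 10−1 = 9
step 6: 9 = 9; sub 10 for 9: 10; = 10; G_7 = 10−1 = 9
step 7: 9 = 9; sub 11 for 10: 9; = 9; G_8 = 9−1 = 8
step 8: 8 = 8; sub 12 for 11: 8; = 8; G_9 = 8−1 = 7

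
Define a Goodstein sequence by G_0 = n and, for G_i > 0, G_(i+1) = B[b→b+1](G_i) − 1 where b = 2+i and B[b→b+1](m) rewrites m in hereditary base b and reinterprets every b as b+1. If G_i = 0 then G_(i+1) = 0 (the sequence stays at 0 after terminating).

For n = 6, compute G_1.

G_0 = 6. HB_2(6) = 2^2 + 2. Bump = 30. G_1 = 29.
G_1 = 29. HB_3(29) = 3^3 + 2. Bump = 258. G_2 = 257.

29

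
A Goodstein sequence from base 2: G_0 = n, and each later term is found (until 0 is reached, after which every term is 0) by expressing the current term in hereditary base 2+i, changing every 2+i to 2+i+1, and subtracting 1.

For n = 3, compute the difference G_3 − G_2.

(0) 3|_2 = 2 + 1 ↦ 3 + 1|_3 = 4 ⇒ 3
(1) 3|_3 = 3 ↦ 4|_4 = 4 ⇒ 3
(2) 3|_4 = 3 ↦ 3|_5 = 3 ⇒ 2

-1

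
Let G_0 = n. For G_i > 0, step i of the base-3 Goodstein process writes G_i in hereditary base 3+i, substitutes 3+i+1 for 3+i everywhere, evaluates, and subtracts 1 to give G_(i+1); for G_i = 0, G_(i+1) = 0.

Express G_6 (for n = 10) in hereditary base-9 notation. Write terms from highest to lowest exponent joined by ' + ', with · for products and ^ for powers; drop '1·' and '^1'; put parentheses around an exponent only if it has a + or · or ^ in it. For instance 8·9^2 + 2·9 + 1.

step 0: 10 = 3^2 + 1; sub 4 for 3: 4^2 + 1; = 17; G_1 = 17−1 = 16
step 1: 16 = 4^2; sub 5 for 4: 5^2; = 25; G_2 = 25−1 = 24
step 2: 24 = 4·5 + 4; sub 6 for 5: 4·6 + 4; = 28; G_3 = 28−1 = 27
step 3: 27 = 4·6 + 3; sub 7 for 6: 4·7 + 3; = 31; G_4 = 31−1 = 30
step 4: 30 = 4·7 + 2; sub 8 for 7: 4·8 + 2; = 34; G_5 = 34−1 = 33
step 5: 33 = 4·8 + 1; sub 9 for 8: 4·9 + 1; = 37; G_6 = 37−1 = 36
step 6: 36 = 4·9; sub 10 for 9: 4·10; = 40; G_7 = 40−1 = 39

4·9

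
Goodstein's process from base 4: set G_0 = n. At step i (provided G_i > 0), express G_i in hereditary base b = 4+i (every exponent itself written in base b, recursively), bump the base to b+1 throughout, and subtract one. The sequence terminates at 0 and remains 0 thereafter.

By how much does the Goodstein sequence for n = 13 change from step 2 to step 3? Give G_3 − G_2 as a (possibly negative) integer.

[0] 13 ≡ 3·4 + 1 (base 4). Lift 5: 16. −1: 15.
[1] 15 ≡ 3·5 (base 5). Lift 6: 18. −1: 17.
[2] 17 ≡ 2·6 + 5 (base 6). Lift 7: 19. −1: 18.

1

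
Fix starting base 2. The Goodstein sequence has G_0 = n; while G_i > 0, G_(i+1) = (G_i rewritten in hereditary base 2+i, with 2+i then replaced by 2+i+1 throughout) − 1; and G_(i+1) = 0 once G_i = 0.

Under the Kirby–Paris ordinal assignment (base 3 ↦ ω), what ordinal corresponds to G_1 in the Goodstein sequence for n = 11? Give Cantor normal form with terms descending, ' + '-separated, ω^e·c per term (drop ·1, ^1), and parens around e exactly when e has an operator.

ω^(ω + 1) + ω

i=0: 11 = 2^(2 + 1) + 2 + 1 (b=2); 2→3: 3^(3 + 1) + 3 + 1 = 85; 85−1 = 84
i=1: 84 = 3^(3 + 1) + 3 (b=3); 3→4: 4^(4 + 1) + 4 = 1028; 1028−1 = 1027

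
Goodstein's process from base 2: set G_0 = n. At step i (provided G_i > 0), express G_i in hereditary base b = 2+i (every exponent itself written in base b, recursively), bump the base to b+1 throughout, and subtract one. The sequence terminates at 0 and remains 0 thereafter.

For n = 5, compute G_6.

1751

i=0: 5 = 2^2 + 1 (b=2); 2→3: 3^3 + 1 = 28; 28−1 = 27
i=1: 27 = 3^3 (b=3); 3→4: 4^4 = 256; 256−1 = 255
i=2: 255 = 3·4^3 + 3·4^2 + 3·4 + 3 (b=4); 4→5: 3·5^3 + 3·5^2 + 3·5 + 3 = 468; 468−1 = 467
i=3: 467 = 3·5^3 + 3·5^2 + 3·5 + 2 (b=5); 5→6: 3·6^3 + 3·6^2 + 3·6 + 2 = 776; 776−1 = 775
i=4: 775 = 3·6^3 + 3·6^2 + 3·6 + 1 (b=6); 6→7: 3·7^3 + 3·7^2 + 3·7 + 1 = 1198; 1198−1 = 1197
i=5: 1197 = 3·7^3 + 3·7^2 + 3·7 (b=7); 7→8: 3·8^3 + 3·8^2 + 3·8 = 1752; 1752−1 = 1751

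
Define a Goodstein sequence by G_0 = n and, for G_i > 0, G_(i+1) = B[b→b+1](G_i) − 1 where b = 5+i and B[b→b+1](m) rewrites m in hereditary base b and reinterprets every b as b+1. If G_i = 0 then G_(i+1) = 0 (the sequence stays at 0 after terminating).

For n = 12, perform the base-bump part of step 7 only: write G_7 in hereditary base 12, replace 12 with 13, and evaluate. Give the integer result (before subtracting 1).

16

[0] 12 ≡ 2·5 + 2 (base 5). Lift 6: 14. −1: 13.
[1] 13 ≡ 2·6 + 1 (base 6). Lift 7: 15. −1: 14.
[2] 14 ≡ 2·7 (base 7). Lift 8: 16. −1: 15.
[3] 15 ≡ 8 + 7 (base 8). Lift 9: 16. −1: 15.
[4] 15 ≡ 9 + 6 (base 9). Lift 10: 16. −1: 15.
[5] 15 ≡ 10 + 5 (base 10). Lift 11: 16. −1: 15.
[6] 15 ≡ 11 + 4 (base 11). Lift 12: 16. −1: 15.
[7] 15 ≡ 12 + 3 (base 12). Lift 13: 16. −1: 15.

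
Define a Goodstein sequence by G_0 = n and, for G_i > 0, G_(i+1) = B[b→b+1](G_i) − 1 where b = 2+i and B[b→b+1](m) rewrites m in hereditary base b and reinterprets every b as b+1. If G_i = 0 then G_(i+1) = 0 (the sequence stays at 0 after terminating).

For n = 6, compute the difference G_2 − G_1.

228

6 —HB2→ 2^2 + 2 —bump→ 3^3 + 3 = 30 —(−1)→ 29
29 —HB3→ 3^3 + 2 —bump→ 4^4 + 2 = 258 —(−1)→ 257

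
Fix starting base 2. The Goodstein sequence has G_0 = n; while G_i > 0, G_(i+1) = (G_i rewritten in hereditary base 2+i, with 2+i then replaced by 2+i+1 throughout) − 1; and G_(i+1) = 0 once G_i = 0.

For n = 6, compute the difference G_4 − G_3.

43530

i=0: 6 = 2^2 + 2 (b=2); 2→3: 3^3 + 3 = 30; 30−1 = 29
i=1: 29 = 3^3 + 2 (b=3); 3→4: 4^4 + 2 = 258; 258−1 = 257
i=2: 257 = 4^4 + 1 (b=4); 4→5: 5^5 + 1 = 3126; 3126−1 = 3125
i=3: 3125 = 5^5 (b=5); 5→6: 6^6 = 46656; 46656−1 = 46655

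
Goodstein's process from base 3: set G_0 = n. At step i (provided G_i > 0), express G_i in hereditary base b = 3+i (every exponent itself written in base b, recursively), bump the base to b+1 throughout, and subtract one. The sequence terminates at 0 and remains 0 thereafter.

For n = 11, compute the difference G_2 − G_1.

G_0 = 11. HB_3(11) = 3^2 + 2. Bump = 18. G_1 = 17.
G_1 = 17. HB_4(17) = 4^2 + 1. Bump = 26. G_2 = 25.

8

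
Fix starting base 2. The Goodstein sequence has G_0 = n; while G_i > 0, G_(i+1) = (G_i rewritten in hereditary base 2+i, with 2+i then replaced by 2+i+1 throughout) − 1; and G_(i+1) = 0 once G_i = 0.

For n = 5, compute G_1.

27

step 0: 5 = 2^2 + 1; sub 3 for 2: 3^3 + 1; = 28; G_1 = 28−1 = 27
step 1: 27 = 3^3; sub 4 for 3: 4^4; = 256; G_2 = 256−1 = 255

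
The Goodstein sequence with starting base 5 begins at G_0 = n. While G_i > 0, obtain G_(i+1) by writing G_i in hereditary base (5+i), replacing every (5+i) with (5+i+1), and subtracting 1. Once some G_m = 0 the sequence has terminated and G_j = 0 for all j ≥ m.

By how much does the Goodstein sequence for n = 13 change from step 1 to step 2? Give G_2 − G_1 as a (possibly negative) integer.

[0] 13 ≡ 2·5 + 3 (base 5). Lift 6: 15. −1: 14.
[1] 14 ≡ 2·6 + 2 (base 6). Lift 7: 16. −1: 15.

1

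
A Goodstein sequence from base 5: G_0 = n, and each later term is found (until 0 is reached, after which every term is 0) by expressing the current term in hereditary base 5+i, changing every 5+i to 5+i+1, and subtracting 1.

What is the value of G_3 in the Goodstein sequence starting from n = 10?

11

base 5: 10 = 2·5; at 6: 2·6 = 12; next = 11
base 6: 11 = 6 + 5; at 7: 7 + 5 = 12; next = 11
base 7: 11 = 7 + 4; at 8: 8 + 4 = 12; next = 11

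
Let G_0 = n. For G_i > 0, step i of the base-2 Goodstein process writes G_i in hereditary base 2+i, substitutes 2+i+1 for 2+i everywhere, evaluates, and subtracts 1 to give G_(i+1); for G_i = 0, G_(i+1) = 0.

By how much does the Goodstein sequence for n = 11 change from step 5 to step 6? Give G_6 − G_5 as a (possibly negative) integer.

G_0 = 11. HB_2(11) = 2^(2 + 1) + 2 + 1. Bump = 85. G_1 = 84.
G_1 = 84. HB_3(84) = 3^(3 + 1) + 3. Bump = 1028. G_2 = 1027.
G_2 = 1027. HB_4(1027) = 4^(4 + 1) + 3. Bump = 15628. G_3 = 15627.
G_3 = 15627. HB_5(15627) = 5^(5 + 1) + 2. Bump = 279938. G_4 = 279937.
G_4 = 279937. HB_6(279937) = 6^(6 + 1) + 1. Bump = 5764802. G_5 = 5764801.
G_5 = 5764801. HB_7(5764801) = 7^(7 + 1). Bump = 134217728. G_6 = 134217727.

128452926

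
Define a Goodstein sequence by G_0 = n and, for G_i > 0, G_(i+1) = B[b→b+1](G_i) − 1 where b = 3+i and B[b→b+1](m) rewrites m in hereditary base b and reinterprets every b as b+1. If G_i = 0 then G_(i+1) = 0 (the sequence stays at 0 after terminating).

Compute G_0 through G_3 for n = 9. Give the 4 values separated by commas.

9, 15, 17, 19

step 0: 9 = 3^2; sub 4 for 3: 4^2; = 16; G_1 = 16−1 = 15
step 1: 15 = 3·4 + 3; sub 5 for 4: 3·5 + 3; = 18; G_2 = 18−1 = 17
step 2: 17 = 3·5 + 2; sub 6 for 5: 3·6 + 2; = 20; G_3 = 20−1 = 19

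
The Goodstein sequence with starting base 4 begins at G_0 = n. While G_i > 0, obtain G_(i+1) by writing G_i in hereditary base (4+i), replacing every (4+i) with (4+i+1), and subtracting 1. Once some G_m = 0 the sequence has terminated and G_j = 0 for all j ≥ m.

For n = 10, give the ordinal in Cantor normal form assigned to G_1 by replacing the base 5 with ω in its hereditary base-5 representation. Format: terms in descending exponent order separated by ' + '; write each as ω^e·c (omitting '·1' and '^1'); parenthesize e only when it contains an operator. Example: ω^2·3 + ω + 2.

[0] 10 ≡ 2·4 + 2 (base 4). Lift 5: 12. −1: 11.
[1] 11 ≡ 2·5 + 1 (base 5). Lift 6: 13. −1: 12.

ω·2 + 1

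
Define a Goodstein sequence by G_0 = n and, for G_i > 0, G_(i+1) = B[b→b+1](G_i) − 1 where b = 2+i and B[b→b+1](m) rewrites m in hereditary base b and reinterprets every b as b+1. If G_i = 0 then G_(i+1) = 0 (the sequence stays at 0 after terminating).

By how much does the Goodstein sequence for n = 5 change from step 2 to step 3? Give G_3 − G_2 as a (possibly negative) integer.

G_0 = 5. HB_2(5) = 2^2 + 1. Bump = 28. G_1 = 27.
G_1 = 27. HB_3(27) = 3^3. Bump = 256. G_2 = 255.
G_2 = 255. HB_4(255) = 3·4^3 + 3·4^2 + 3·4 + 3. Bump = 468. G_3 = 467.

212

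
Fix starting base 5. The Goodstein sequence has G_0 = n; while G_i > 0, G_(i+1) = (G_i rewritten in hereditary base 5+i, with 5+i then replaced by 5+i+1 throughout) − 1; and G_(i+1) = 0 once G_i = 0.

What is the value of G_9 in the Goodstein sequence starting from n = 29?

i=0: 29 = 5^2 + 4 (b=5); 5→6: 6^2 + 4 = 40; 40−1 = 39
i=1: 39 = 6^2 + 3 (b=6); 6→7: 7^2 + 3 = 52; 52−1 = 51
i=2: 51 = 7^2 + 2 (b=7); 7→8: 8^2 + 2 = 66; 66−1 = 65
i=3: 65 = 8^2 + 1 (b=8); 8→9: 9^2 + 1 = 82; 82−1 = 81
i=4: 81 = 9^2 (b=9); 9→10: 10^2 = 100; 100−1 = 99
i=5: 99 = 9·10 + 9 (b=10); 10→11: 9·11 + 9 = 108; 108−1 = 107
i=6: 107 = 9·11 + 8 (b=11); 11→12: 9·12 + 8 = 116; 116−1 = 115
i=7: 115 = 9·12 + 7 (b=12); 12→13: 9·13 + 7 = 124; 124−1 = 123
i=8: 123 = 9·13 + 6 (b=13); 13→14: 9·14 + 6 = 132; 132−1 = 131

131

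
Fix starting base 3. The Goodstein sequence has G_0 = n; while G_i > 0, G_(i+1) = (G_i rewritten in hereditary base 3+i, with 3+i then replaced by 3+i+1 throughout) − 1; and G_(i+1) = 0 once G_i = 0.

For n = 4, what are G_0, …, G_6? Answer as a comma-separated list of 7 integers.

4, 4, 4, 3, 2, 1, 0

(0) 4|_3 = 3 + 1 ↦ 4 + 1|_4 = 5 ⇒ 4
(1) 4|_4 = 4 ↦ 5|_5 = 5 ⇒ 4
(2) 4|_5 = 4 ↦ 4|_6 = 4 ⇒ 3
(3) 3|_6 = 3 ↦ 3|_7 = 3 ⇒ 2
(4) 2|_7 = 2 ↦ 2|_8 = 2 ⇒ 1
(5) 1|_8 = 1 ↦ 1|_9 = 1 ⇒ 0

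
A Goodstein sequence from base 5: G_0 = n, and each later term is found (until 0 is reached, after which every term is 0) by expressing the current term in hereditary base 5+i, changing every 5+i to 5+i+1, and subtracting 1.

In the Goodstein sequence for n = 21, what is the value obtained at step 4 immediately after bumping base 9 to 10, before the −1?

34

base 5: 21 = 4·5 + 1; at 6: 4·6 + 1 = 25; next = 24
base 6: 24 = 4·6; at 7: 4·7 = 28; next = 27
base 7: 27 = 3·7 + 6; at 8: 3·8 + 6 = 30; next = 29
base 8: 29 = 3·8 + 5; at 9: 3·9 + 5 = 32; next = 31
base 9: 31 = 3·9 + 4; at 10: 3·10 + 4 = 34; next = 33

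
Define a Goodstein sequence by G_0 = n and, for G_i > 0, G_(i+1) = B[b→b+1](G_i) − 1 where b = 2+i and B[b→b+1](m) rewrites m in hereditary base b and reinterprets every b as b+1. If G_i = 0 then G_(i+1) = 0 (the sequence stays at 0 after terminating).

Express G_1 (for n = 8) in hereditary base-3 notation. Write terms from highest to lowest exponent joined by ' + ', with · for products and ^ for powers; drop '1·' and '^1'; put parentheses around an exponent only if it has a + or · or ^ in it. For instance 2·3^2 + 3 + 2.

2·3^3 + 2·3^2 + 2·3 + 2

8 —HB2→ 2^(2 + 1) —bump→ 3^(3 + 1) = 81 —(−1)→ 80
80 —HB3→ 2·3^3 + 2·3^2 + 2·3 + 2 —bump→ 2·4^4 + 2·4^2 + 2·4 + 2 = 554 —(−1)→ 553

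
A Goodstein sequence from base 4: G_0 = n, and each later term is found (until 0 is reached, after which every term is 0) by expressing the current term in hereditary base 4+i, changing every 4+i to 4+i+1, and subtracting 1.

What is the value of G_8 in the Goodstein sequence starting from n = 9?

11

base 4: 9 = 2·4 + 1; at 5: 2·5 + 1 = 11; next = 10
base 5: 10 = 2·5; at 6: 2·6 = 12; next = 11
base 6: 11 = 6 + 5; at 7: 7 + 5 = 12; next = 11
base 7: 11 = 7 + 4; at 8: 8 + 4 = 12; next = 11
base 8: 11 = 8 + 3; at 9: 9 + 3 = 12; next = 11
base 9: 11 = 9 + 2; at 10: 10 + 2 = 12; next = 11
base 10: 11 = 10 + 1; at 11: 11 + 1 = 12; next = 11
base 11: 11 = 11; at 12: 12 = 12; next = 11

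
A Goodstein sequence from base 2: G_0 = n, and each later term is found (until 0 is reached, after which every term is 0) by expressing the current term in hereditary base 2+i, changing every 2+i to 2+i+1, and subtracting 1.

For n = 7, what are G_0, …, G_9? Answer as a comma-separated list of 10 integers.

[0] 7 ≡ 2^2 + 2 + 1 (base 2). Lift 3: 31. −1: 30.
[1] 30 ≡ 3^3 + 3 (base 3). Lift 4: 260. −1: 259.
[2] 259 ≡ 4^4 + 3 (base 4). Lift 5: 3128. −1: 3127.
[3] 3127 ≡ 5^5 + 2 (base 5). Lift 6: 46658. −1: 46657.
[4] 46657 ≡ 6^6 + 1 (base 6). Lift 7: 823544. −1: 823543.
[5] 823543 ≡ 7^7 (base 7). Lift 8: 16777216. −1: 16777215.
[6] 16777215 ≡ 7·8^7 + 7·8^6 + 7·8^5 + 7·8^4 + 7·8^3 + 7·8^2 + 7·8 + 7 (base 8). Lift 9: 37665880. −1: 37665879.
[7] 37665879 ≡ 7·9^7 + 7·9^6 + 7·9^5 + 7·9^4 + 7·9^3 + 7·9^2 + 7·9 + 6 (base 9). Lift 10: 77777776. −1: 77777775.
[8] 77777775 ≡ 7·10^7 + 7·10^6 + 7·10^5 + 7·10^4 + 7·10^3 + 7·10^2 + 7·10 + 5 (base 10). Lift 11: 150051214. −1: 150051213.

7, 30, 259, 3127, 46657, 823543, 16777215, 37665879, 77777775, 150051213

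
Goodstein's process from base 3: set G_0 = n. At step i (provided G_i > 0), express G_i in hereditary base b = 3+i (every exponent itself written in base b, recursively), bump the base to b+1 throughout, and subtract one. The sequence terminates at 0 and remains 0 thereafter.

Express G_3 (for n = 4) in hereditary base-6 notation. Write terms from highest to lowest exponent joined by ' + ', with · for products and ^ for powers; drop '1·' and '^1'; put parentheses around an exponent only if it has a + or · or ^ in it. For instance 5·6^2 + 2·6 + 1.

(0) 4|_3 = 3 + 1 ↦ 4 + 1|_4 = 5 ⇒ 4
(1) 4|_4 = 4 ↦ 5|_5 = 5 ⇒ 4
(2) 4|_5 = 4 ↦ 4|_6 = 4 ⇒ 3
(3) 3|_6 = 3 ↦ 3|_7 = 3 ⇒ 2

3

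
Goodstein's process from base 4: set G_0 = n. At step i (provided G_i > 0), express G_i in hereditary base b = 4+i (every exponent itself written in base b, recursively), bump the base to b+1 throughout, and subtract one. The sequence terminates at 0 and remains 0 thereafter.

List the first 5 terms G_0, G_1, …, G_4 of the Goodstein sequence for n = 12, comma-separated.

i=0: 12 = 3·4 (b=4); 4→5: 3·5 = 15; 15−1 = 14
i=1: 14 = 2·5 + 4 (b=5); 5→6: 2·6 + 4 = 16; 16−1 = 15
i=2: 15 = 2·6 + 3 (b=6); 6→7: 2·7 + 3 = 17; 17−1 = 16
i=3: 16 = 2·7 + 2 (b=7); 7→8: 2·8 + 2 = 18; 18−1 = 17

12, 14, 15, 16, 17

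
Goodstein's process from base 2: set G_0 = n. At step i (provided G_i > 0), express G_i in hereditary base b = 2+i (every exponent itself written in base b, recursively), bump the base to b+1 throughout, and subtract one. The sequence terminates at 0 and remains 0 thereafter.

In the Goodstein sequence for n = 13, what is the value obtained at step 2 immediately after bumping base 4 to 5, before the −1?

16093

G_0=13  [base 2] 2^(2 + 1) + 2^2 + 1  →[2↦3]→  3^(3 + 1) + 3^3 + 1 = 109  −1 ⇒ G_1=108
G_1=108  [base 3] 3^(3 + 1) + 3^3  →[3↦4]→  4^(4 + 1) + 4^4 = 1280  −1 ⇒ G_2=1279
G_2=1279  [base 4] 4^(4 + 1) + 3·4^3 + 3·4^2 + 3·4 + 3  →[4↦5]→  5^(5 + 1) + 3·5^3 + 3·5^2 + 3·5 + 3 = 16093  −1 ⇒ G_3=16092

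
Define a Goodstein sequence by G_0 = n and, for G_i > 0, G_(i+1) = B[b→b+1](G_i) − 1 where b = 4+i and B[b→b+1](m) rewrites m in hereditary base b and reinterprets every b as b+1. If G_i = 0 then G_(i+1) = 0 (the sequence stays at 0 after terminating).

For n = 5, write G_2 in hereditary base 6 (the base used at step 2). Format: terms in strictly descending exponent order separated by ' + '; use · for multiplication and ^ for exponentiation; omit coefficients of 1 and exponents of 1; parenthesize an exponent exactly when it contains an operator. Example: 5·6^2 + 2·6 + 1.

5 —HB4→ 4 + 1 —bump→ 5 + 1 = 6 —(−1)→ 5
5 —HB5→ 5 —bump→ 6 = 6 —(−1)→ 5
5 —HB6→ 5 —bump→ 5 = 5 —(−1)→ 4

5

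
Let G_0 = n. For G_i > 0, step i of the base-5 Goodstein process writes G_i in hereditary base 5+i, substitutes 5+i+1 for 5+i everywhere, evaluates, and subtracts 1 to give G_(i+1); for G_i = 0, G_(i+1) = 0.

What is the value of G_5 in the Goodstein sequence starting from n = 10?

G_0 = 10. HB_5(10) = 2·5. Bump = 12. G_1 = 11.
G_1 = 11. HB_6(11) = 6 + 5. Bump = 12. G_2 = 11.
G_2 = 11. HB_7(11) = 7 + 4. Bump = 12. G_3 = 11.
G_3 = 11. HB_8(11) = 8 + 3. Bump = 12. G_4 = 11.
G_4 = 11. HB_9(11) = 9 + 2. Bump = 12. G_5 = 11.
G_5 = 11. HB_10(11) = 10 + 1. Bump = 12. G_6 = 11.

11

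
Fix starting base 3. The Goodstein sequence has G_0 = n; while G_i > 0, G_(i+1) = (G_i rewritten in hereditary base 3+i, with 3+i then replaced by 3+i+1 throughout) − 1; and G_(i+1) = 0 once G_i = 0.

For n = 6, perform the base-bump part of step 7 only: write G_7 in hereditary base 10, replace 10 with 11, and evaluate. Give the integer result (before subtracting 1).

[0] 6 ≡ 2·3 (base 3). Lift 4: 8. −1: 7.
[1] 7 ≡ 4 + 3 (base 4). Lift 5: 8. −1: 7.
[2] 7 ≡ 5 + 2 (base 5). Lift 6: 8. −1: 7.
[3] 7 ≡ 6 + 1 (base 6). Lift 7: 8. −1: 7.
[4] 7 ≡ 7 (base 7). Lift 8: 8. −1: 7.
[5] 7 ≡ 7 (base 8). Lift 9: 7. −1: 6.
[6] 6 ≡ 6 (base 9). Lift 10: 6. −1: 5.
[7] 5 ≡ 5 (base 10). Lift 11: 5. −1: 4.

5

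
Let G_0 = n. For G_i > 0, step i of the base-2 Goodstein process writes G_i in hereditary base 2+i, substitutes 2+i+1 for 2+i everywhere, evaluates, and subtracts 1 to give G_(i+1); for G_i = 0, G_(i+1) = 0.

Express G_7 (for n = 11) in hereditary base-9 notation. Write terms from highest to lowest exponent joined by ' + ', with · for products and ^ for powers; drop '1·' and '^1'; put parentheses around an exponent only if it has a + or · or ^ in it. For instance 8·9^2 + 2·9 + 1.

G_0 = 11. HB_2(11) = 2^(2 + 1) + 2 + 1. Bump = 85. G_1 = 84.
G_1 = 84. HB_3(84) = 3^(3 + 1) + 3. Bump = 1028. G_2 = 1027.
G_2 = 1027. HB_4(1027) = 4^(4 + 1) + 3. Bump = 15628. G_3 = 15627.
G_3 = 15627. HB_5(15627) = 5^(5 + 1) + 2. Bump = 279938. G_4 = 279937.
G_4 = 279937. HB_6(279937) = 6^(6 + 1) + 1. Bump = 5764802. G_5 = 5764801.
G_5 = 5764801. HB_7(5764801) = 7^(7 + 1). Bump = 134217728. G_6 = 134217727.
G_6 = 134217727. HB_8(134217727) = 7·8^8 + 7·8^7 + 7·8^6 + 7·8^5 + 7·8^4 + 7·8^3 + 7·8^2 + 7·8 + 7. Bump = 2749609303. G_7 = 2749609302.
G_7 = 2749609302. HB_9(2749609302) = 7·9^9 + 7·9^7 + 7·9^6 + 7·9^5 + 7·9^4 + 7·9^3 + 7·9^2 + 7·9 + 6. Bump = 70077777776. G_8 = 70077777775.

7·9^9 + 7·9^7 + 7·9^6 + 7·9^5 + 7·9^4 + 7·9^3 + 7·9^2 + 7·9 + 6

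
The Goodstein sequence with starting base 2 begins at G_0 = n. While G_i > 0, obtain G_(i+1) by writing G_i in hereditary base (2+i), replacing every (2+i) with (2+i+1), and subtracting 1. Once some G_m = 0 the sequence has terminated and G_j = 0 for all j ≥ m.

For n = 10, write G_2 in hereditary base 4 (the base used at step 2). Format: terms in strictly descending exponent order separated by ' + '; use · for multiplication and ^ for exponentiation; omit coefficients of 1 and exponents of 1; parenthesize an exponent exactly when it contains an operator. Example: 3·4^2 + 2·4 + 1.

4^(4 + 1) + 1

[0] 10 ≡ 2^(2 + 1) + 2 (base 2). Lift 3: 84. −1: 83.
[1] 83 ≡ 3^(3 + 1) + 2 (base 3). Lift 4: 1026. −1: 1025.
[2] 1025 ≡ 4^(4 + 1) + 1 (base 4). Lift 5: 15626. −1: 15625.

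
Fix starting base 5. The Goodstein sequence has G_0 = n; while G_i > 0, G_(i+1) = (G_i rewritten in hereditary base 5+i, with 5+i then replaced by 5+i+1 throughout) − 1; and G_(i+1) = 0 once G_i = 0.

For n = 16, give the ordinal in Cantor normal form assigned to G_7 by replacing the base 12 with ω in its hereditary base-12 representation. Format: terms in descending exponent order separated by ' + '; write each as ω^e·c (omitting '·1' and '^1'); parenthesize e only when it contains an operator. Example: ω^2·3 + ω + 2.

(0) 16|_5 = 3·5 + 1 ↦ 3·6 + 1|_6 = 19 ⇒ 18
(1) 18|_6 = 3·6 ↦ 3·7|_7 = 21 ⇒ 20
(2) 20|_7 = 2·7 + 6 ↦ 2·8 + 6|_8 = 22 ⇒ 21
(3) 21|_8 = 2·8 + 5 ↦ 2·9 + 5|_9 = 23 ⇒ 22
(4) 22|_9 = 2·9 + 4 ↦ 2·10 + 4|_10 = 24 ⇒ 23
(5) 23|_10 = 2·10 + 3 ↦ 2·11 + 3|_11 = 25 ⇒ 24
(6) 24|_11 = 2·11 + 2 ↦ 2·12 + 2|_12 = 26 ⇒ 25
(7) 25|_12 = 2·12 + 1 ↦ 2·13 + 1|_13 = 27 ⇒ 26

ω·2 + 1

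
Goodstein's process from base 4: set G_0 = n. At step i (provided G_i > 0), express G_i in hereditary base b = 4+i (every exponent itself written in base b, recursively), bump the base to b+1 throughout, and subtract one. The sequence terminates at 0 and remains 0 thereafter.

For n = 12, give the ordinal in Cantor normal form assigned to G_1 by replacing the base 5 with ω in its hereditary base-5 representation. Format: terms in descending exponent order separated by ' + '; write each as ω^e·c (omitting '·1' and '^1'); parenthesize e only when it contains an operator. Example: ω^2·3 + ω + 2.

ω·2 + 4

base 4: 12 = 3·4; at 5: 3·5 = 15; next = 14
base 5: 14 = 2·5 + 4; at 6: 2·6 + 4 = 16; next = 15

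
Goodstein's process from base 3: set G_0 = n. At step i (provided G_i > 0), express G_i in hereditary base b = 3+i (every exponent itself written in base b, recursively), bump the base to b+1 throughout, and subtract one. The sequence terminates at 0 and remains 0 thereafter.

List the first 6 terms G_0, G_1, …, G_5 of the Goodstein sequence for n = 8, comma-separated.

[0] 8 ≡ 2·3 + 2 (base 3). Lift 4: 10. −1: 9.
[1] 9 ≡ 2·4 + 1 (base 4). Lift 5: 11. −1: 10.
[2] 10 ≡ 2·5 (base 5). Lift 6: 12. −1: 11.
[3] 11 ≡ 6 + 5 (base 6). Lift 7: 12. −1: 11.
[4] 11 ≡ 7 + 4 (base 7). Lift 8: 12. −1: 11.

8, 9, 10, 11, 11, 11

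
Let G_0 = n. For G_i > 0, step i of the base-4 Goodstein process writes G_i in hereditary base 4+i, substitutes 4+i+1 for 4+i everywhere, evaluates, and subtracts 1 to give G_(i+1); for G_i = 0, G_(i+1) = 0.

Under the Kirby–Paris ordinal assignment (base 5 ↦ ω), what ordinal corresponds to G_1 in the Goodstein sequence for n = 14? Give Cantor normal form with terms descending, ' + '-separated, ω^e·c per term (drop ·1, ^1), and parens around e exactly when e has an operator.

ω·3 + 1

i=0: 14 = 3·4 + 2 (b=4); 4→5: 3·5 + 2 = 17; 17−1 = 16
i=1: 16 = 3·5 + 1 (b=5); 5→6: 3·6 + 1 = 19; 19−1 = 18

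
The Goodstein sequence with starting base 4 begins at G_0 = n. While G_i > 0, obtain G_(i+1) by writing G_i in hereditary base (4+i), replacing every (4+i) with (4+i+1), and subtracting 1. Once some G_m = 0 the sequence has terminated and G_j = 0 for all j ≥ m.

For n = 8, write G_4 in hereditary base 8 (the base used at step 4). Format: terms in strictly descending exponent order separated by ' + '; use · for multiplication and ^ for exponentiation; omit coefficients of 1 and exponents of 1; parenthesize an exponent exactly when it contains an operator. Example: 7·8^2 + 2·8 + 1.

i=0: 8 = 2·4 (b=4); 4→5: 2·5 = 10; 10−1 = 9
i=1: 9 = 5 + 4 (b=5); 5→6: 6 + 4 = 10; 10−1 = 9
i=2: 9 = 6 + 3 (b=6); 6→7: 7 + 3 = 10; 10−1 = 9
i=3: 9 = 7 + 2 (b=7); 7→8: 8 + 2 = 10; 10−1 = 9
i=4: 9 = 8 + 1 (b=8); 8→9: 9 + 1 = 10; 10−1 = 9

8 + 1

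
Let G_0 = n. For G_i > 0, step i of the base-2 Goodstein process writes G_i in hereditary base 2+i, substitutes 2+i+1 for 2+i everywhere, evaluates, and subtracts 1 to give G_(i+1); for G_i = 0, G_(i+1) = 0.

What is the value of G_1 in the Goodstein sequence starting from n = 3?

3

G_0=3  [base 2] 2 + 1  →[2↦3]→  3 + 1 = 4  −1 ⇒ G_1=3
G_1=3  [base 3] 3  →[3↦4]→  4 = 4  −1 ⇒ G_2=3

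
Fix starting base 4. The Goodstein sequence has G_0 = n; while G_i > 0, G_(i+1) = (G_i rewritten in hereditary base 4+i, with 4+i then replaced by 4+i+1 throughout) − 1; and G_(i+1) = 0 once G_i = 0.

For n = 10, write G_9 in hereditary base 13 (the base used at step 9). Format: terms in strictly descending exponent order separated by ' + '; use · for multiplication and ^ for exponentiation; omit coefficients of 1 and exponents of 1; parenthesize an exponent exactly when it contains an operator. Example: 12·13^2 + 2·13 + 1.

13

(0) 10|_4 = 2·4 + 2 ↦ 2·5 + 2|_5 = 12 ⇒ 11
(1) 11|_5 = 2·5 + 1 ↦ 2·6 + 1|_6 = 13 ⇒ 12
(2) 12|_6 = 2·6 ↦ 2·7|_7 = 14 ⇒ 13
(3) 13|_7 = 7 + 6 ↦ 8 + 6|_8 = 14 ⇒ 13
(4) 13|_8 = 8 + 5 ↦ 9 + 5|_9 = 14 ⇒ 13
(5) 13|_9 = 9 + 4 ↦ 10 + 4|_10 = 14 ⇒ 13
(6) 13|_10 = 10 + 3 ↦ 11 + 3|_11 = 14 ⇒ 13
(7) 13|_11 = 11 + 2 ↦ 12 + 2|_12 = 14 ⇒ 13
(8) 13|_12 = 12 + 1 ↦ 13 + 1|_13 = 14 ⇒ 13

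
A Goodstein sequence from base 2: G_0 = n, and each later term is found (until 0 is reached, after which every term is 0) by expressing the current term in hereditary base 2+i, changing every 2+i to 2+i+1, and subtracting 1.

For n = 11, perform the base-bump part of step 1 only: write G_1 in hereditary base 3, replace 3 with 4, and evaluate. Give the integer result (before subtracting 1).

1028

G_0 = 11. HB_2(11) = 2^(2 + 1) + 2 + 1. Bump = 85. G_1 = 84.
G_1 = 84. HB_3(84) = 3^(3 + 1) + 3. Bump = 1028. G_2 = 1027.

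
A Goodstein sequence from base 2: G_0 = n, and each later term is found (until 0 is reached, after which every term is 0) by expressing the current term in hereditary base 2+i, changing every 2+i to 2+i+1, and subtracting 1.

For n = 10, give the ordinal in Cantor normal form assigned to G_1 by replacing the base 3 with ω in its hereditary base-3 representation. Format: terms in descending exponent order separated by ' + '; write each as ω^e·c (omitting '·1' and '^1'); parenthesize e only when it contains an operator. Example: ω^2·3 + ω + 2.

base 2: 10 = 2^(2 + 1) + 2; at 3: 3^(3 + 1) + 3 = 84; next = 83
base 3: 83 = 3^(3 + 1) + 2; at 4: 4^(4 + 1) + 2 = 1026; next = 1025

ω^(ω + 1) + 2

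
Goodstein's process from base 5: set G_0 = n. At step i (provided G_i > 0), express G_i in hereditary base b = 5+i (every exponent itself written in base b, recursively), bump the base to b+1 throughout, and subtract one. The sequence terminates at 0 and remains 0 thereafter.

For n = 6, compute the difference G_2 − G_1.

i=0: 6 = 5 + 1 (b=5); 5→6: 6 + 1 = 7; 7−1 = 6
i=1: 6 = 6 (b=6); 6→7: 7 = 7; 7−1 = 6

0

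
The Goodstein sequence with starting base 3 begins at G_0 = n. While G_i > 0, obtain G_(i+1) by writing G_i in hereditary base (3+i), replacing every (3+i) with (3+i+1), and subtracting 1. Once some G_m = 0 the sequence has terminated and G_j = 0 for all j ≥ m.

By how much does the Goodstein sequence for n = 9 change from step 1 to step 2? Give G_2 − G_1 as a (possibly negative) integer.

(0) 9|_3 = 3^2 ↦ 4^2|_4 = 16 ⇒ 15
(1) 15|_4 = 3·4 + 3 ↦ 3·5 + 3|_5 = 18 ⇒ 17

2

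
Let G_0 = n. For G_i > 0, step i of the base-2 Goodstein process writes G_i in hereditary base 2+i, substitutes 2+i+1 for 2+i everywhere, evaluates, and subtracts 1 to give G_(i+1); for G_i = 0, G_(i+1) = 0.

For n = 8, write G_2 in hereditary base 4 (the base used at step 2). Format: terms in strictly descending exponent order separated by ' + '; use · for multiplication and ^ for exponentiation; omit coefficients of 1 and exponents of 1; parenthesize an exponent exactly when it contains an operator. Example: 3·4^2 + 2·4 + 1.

2·4^4 + 2·4^2 + 2·4 + 1

G_0=8  [base 2] 2^(2 + 1)  →[2↦3]→  3^(3 + 1) = 81  −1 ⇒ G_1=80
G_1=80  [base 3] 2·3^3 + 2·3^2 + 2·3 + 2  →[3↦4]→  2·4^4 + 2·4^2 + 2·4 + 2 = 554  −1 ⇒ G_2=553
G_2=553  [base 4] 2·4^4 + 2·4^2 + 2·4 + 1  →[4↦5]→  2·5^5 + 2·5^2 + 2·5 + 1 = 6311  −1 ⇒ G_3=6310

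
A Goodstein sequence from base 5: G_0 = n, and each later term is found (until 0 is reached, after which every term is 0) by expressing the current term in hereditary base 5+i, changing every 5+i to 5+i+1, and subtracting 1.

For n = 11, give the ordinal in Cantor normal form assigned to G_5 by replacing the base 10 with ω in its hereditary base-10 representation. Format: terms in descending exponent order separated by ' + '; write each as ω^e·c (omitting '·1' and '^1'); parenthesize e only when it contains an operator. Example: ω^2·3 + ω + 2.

ω + 3

i=0: 11 = 2·5 + 1 (b=5); 5→6: 2·6 + 1 = 13; 13−1 = 12
i=1: 12 = 2·6 (b=6); 6→7: 2·7 = 14; 14−1 = 13
i=2: 13 = 7 + 6 (b=7); 7→8: 8 + 6 = 14; 14−1 = 13
i=3: 13 = 8 + 5 (b=8); 8→9: 9 + 5 = 14; 14−1 = 13
i=4: 13 = 9 + 4 (b=9); 9→10: 10 + 4 = 14; 14−1 = 13
i=5: 13 = 10 + 3 (b=10); 10→11: 11 + 3 = 14; 14−1 = 13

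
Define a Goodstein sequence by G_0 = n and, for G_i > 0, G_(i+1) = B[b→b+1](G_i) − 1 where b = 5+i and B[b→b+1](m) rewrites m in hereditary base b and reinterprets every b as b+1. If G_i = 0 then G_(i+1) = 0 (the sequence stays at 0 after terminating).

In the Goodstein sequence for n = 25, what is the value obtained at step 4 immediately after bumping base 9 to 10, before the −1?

step 0: 25 = 5^2; sub 6 for 5: 6^2; = 36; G_1 = 36−1 = 35
step 1: 35 = 5·6 + 5; sub 7 for 6: 5·7 + 5; = 40; G_2 = 40−1 = 39
step 2: 39 = 5·7 + 4; sub 8 for 7: 5·8 + 4; = 44; G_3 = 44−1 = 43
step 3: 43 = 5·8 + 3; sub 9 for 8: 5·9 + 3; = 48; G_4 = 48−1 = 47
step 4: 47 = 5·9 + 2; sub 10 for 9: 5·10 + 2; = 52; G_5 = 52−1 = 51

52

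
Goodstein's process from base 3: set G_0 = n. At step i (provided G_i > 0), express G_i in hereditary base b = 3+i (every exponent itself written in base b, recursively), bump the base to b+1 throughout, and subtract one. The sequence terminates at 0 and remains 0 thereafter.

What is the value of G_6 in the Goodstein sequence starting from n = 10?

36

10 —HB3→ 3^2 + 1 —bump→ 4^2 + 1 = 17 —(−1)→ 16
16 —HB4→ 4^2 —bump→ 5^2 = 25 —(−1)→ 24
24 —HB5→ 4·5 + 4 —bump→ 4·6 + 4 = 28 —(−1)→ 27
27 —HB6→ 4·6 + 3 —bump→ 4·7 + 3 = 31 —(−1)→ 30
30 —HB7→ 4·7 + 2 —bump→ 4·8 + 2 = 34 —(−1)→ 33
33 —HB8→ 4·8 + 1 —bump→ 4·9 + 1 = 37 —(−1)→ 36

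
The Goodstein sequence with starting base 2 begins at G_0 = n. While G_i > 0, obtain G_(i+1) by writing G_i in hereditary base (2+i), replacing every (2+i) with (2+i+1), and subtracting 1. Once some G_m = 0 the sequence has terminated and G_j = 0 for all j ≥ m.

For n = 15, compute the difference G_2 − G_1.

G_0 = 15. HB_2(15) = 2^(2 + 1) + 2^2 + 2 + 1. Bump = 112. G_1 = 111.
G_1 = 111. HB_3(111) = 3^(3 + 1) + 3^3 + 3. Bump = 1284. G_2 = 1283.

1172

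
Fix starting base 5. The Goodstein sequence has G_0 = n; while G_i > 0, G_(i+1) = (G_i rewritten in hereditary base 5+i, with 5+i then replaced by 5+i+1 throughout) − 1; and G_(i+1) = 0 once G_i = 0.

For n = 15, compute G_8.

23

i=0: 15 = 3·5 (b=5); 5→6: 3·6 = 18; 18−1 = 17
i=1: 17 = 2·6 + 5 (b=6); 6→7: 2·7 + 5 = 19; 19−1 = 18
i=2: 18 = 2·7 + 4 (b=7); 7→8: 2·8 + 4 = 20; 20−1 = 19
i=3: 19 = 2·8 + 3 (b=8); 8→9: 2·9 + 3 = 21; 21−1 = 20
i=4: 20 = 2·9 + 2 (b=9); 9→10: 2·10 + 2 = 22; 22−1 = 21
i=5: 21 = 2·10 + 1 (b=10); 10→11: 2·11 + 1 = 23; 23−1 = 22
i=6: 22 = 2·11 (b=11); 11→12: 2·12 = 24; 24−1 = 23
i=7: 23 = 12 + 11 (b=12); 12→13: 13 + 11 = 24; 24−1 = 23
i=8: 23 = 13 + 10 (b=13); 13→14: 14 + 10 = 24; 24−1 = 23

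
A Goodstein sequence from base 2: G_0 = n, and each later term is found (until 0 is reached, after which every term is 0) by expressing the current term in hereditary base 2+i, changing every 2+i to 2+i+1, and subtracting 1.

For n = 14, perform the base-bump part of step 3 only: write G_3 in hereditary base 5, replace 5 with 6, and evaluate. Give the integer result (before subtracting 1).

(0) 14|_2 = 2^(2 + 1) + 2^2 + 2 ↦ 3^(3 + 1) + 3^3 + 3|_3 = 111 ⇒ 110
(1) 110|_3 = 3^(3 + 1) + 3^3 + 2 ↦ 4^(4 + 1) + 4^4 + 2|_4 = 1282 ⇒ 1281
(2) 1281|_4 = 4^(4 + 1) + 4^4 + 1 ↦ 5^(5 + 1) + 5^5 + 1|_5 = 18751 ⇒ 18750
(3) 18750|_5 = 5^(5 + 1) + 5^5 ↦ 6^(6 + 1) + 6^6|_6 = 326592 ⇒ 326591

326592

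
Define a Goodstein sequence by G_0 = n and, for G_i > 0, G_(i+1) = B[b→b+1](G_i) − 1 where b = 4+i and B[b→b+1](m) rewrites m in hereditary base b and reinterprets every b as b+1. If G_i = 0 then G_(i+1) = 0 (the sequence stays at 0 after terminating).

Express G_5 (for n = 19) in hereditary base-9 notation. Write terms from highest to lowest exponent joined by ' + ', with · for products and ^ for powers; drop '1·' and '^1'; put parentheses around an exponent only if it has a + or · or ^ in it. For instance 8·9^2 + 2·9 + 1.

19 —HB4→ 4^2 + 3 —bump→ 5^2 + 3 = 28 —(−1)→ 27
27 —HB5→ 5^2 + 2 —bump→ 6^2 + 2 = 38 —(−1)→ 37
37 —HB6→ 6^2 + 1 —bump→ 7^2 + 1 = 50 —(−1)→ 49
49 —HB7→ 7^2 —bump→ 8^2 = 64 —(−1)→ 63
63 —HB8→ 7·8 + 7 —bump→ 7·9 + 7 = 70 —(−1)→ 69
69 —HB9→ 7·9 + 6 —bump→ 7·10 + 6 = 76 —(−1)→ 75

7·9 + 6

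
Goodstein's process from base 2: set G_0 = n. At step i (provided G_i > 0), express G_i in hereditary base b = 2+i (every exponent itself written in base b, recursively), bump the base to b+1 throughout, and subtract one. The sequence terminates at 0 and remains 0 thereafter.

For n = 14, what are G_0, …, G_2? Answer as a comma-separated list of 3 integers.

G_0=14  [base 2] 2^(2 + 1) + 2^2 + 2  →[2↦3]→  3^(3 + 1) + 3^3 + 3 = 111  −1 ⇒ G_1=110
G_1=110  [base 3] 3^(3 + 1) + 3^3 + 2  →[3↦4]→  4^(4 + 1) + 4^4 + 2 = 1282  −1 ⇒ G_2=1281

14, 110, 1281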